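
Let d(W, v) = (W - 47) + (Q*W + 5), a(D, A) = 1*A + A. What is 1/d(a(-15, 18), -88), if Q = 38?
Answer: 1/1362 ≈ 0.00073421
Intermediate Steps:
a(D, A) = 2*A (a(D, A) = A + A = 2*A)
d(W, v) = -42 + 39*W (d(W, v) = (W - 47) + (38*W + 5) = (-47 + W) + (5 + 38*W) = -42 + 39*W)
1/d(a(-15, 18), -88) = 1/(-42 + 39*(2*18)) = 1/(-42 + 39*36) = 1/(-42 + 1404) = 1/1362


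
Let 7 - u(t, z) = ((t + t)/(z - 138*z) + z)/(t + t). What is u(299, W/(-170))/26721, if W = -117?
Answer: 878612599/3349391308380 ≈ 0.00026232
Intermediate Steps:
u(t, z) = 7 - (z - 2*t/(137*z))/(2*t) (u(t, z) = 7 - ((t + t)/(z - 138*z) + z)/(t + t) = 7 - ((2*t)/((-137*z)) + z)/(2*t) = 7 - ((2*t)*(-1/(137*z)) + z)*1/(2*t) = 7 - (-2*t/(137*z) + z)*1/(2*t) = 7 - (z - 2*t/(137*z))*1/(2*t) = 7 - (z - 2*t/(137*z))/(2*t))
u(299, W/(-170))/26721 = (7 + 1/(137*((-117/(-170)))) - ½*(-117/(-170))/299)/26721 = (7 + 1/(137*((-117*(-1/170)))) - ½*(-117*(-1/170))*1/299)*(1/26721) = (7 + 1/(137*(117/170)) - ½*117/170*1/299)*(1/26721) = (7 + (1/137)*(170/117) - 9/7820)*(1/26721) = (7 + 170/16029 - 9/7820)*(1/26721) = (878612599/125346780)*(1/26721) = 878612599/3349391308380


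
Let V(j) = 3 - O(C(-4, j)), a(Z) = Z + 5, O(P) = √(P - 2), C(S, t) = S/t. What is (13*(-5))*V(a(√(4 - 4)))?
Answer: -195 + 13*I*√70 ≈ -195.0 + 108.77*I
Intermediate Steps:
O(P) = √(-2 + P)
a(Z) = 5 + Z
V(j) = 3 - √(-2 - 4/j)
(13*(-5))*V(a(√(4 - 4))) = (13*(-5))*(3 - √2*√(-(2 + (5 + √(4 - 4)))/(5 + √(4 - 4)))) = -65*(3 - √2*√(-(2 + (5 + √0))/(5 + √0))) = -65*(3 - √2*√(-(2 + (5 + 0))/(5 + 0))) = -65*(3 - √2*√(-1*(2 + 5)/5)) = -65*(3 - √2*√(-1*⅕*7)) = -65*(3 - √2*√(-7/5)) = -65*(3 - √2*I*√35/5) = -65*(3 - I*√70/5) = -195 + 13*I*√70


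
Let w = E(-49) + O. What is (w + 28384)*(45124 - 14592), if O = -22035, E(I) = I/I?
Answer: 193878200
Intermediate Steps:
E(I) = 1
w = -22034 (w = 1 - 22035 = -22034)
(w + 28384)*(45124 - 14592) = (-22034 + 28384)*(45124 - 14592) = 6350*30532 = 193878200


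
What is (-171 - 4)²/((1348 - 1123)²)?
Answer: 49/81 ≈ 0.60494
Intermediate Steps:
(-171 - 4)²/((1348 - 1123)²) = (-175)²/(225²) = 30625/50625 = 30625*(1/50625) = 49/81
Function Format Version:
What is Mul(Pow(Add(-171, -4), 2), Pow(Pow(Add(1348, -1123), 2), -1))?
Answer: Rational(49, 81) ≈ 0.60494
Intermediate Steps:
Mul(Pow(Add(-171, -4), 2), Pow(Pow(Add(1348, -1123), 2), -1)) = Mul(Pow(-175, 2), Pow(Pow(225, 2), -1)) = Mul(30625, Pow(50625, -1)) = Mul(30625, Rational(1, 50625)) = Rational(49, 81)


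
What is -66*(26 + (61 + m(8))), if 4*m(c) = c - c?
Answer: -5742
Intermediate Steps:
m(c) = 0 (m(c) = (c - c)/4 = (¼)*0 = 0)
-66*(26 + (61 + m(8))) = -66*(26 + (61 + 0)) = -66*(26 + 61) = -66*87 = -5742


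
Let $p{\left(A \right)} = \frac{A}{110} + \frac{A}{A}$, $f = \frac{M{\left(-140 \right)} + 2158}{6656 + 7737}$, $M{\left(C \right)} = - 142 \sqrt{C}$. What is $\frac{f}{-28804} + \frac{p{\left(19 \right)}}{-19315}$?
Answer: $- \frac{7258161886}{110103604863725} + \frac{71 i \sqrt{35}}{103643993} \approx -6.5921 \cdot 10^{-5} + 4.0527 \cdot 10^{-6} i$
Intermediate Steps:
$f = \frac{2158}{14393} - \frac{284 i \sqrt{35}}{14393}$ ($f = \frac{- 142 \sqrt{-140} + 2158}{6656 + 7737} = \frac{- 142 \cdot 2 i \sqrt{35} + 2158}{14393} = \left(- 284 i \sqrt{35} + 2158\right) \frac{1}{14393} = \left(2158 - 284 i \sqrt{35}\right) \frac{1}{14393} = \frac{2158}{14393} - \frac{284 i \sqrt{35}}{14393} \approx 0.14993 - 0.11673 i$)
$p{\left(A \right)} = 1 + \frac{A}{110}$ ($p{\left(A \right)} = A \frac{1}{110} + 1 = \frac{A}{110} + 1 = 1 + \frac{A}{110}$)
$\frac{f}{-28804} + \frac{p{\left(19 \right)}}{-19315} = \frac{\frac{2158}{14393} - \frac{284 i \sqrt{35}}{14393}}{-28804} + \frac{1 + \frac{1}{110} \cdot 19}{-19315} = \left(\frac{2158}{14393} - \frac{284 i \sqrt{35}}{14393}\right) \left(- \frac{1}{28804}\right) + \left(1 + \frac{19}{110}\right) \left(- \frac{1}{19315}\right) = \left(- \frac{1079}{207287986} + \frac{71 i \sqrt{35}}{103643993}\right) + \frac{129}{110} \left(- \frac{1}{19315}\right) = \left(- \frac{1079}{207287986} + \frac{71 i \sqrt{35}}{103643993}\right) - \frac{129}{2124650} = - \frac{7258161886}{110103604863725} + \frac{71 i \sqrt{35}}{103643993}$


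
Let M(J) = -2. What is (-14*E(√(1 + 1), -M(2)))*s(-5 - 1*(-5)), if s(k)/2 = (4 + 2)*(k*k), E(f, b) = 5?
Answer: 0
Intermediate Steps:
s(k) = 12*k² (s(k) = 2*((4 + 2)*(k*k)) = 2*(6*k²) = 12*k²)
(-14*E(√(1 + 1), -M(2)))*s(-5 - 1*(-5)) = (-14*5)*(12*(-5 - 1*(-5))²) = -840*(-5 + 5)² = -840*0² = -840*0 = -70*0 = 0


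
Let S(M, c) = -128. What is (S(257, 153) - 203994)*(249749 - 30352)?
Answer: -44783754434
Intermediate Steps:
(S(257, 153) - 203994)*(249749 - 30352) = (-128 - 203994)*(249749 - 30352) = -204122*219397 = -44783754434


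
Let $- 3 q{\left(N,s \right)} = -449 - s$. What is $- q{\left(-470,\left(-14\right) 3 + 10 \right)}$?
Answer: $-139$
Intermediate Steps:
$q{\left(N,s \right)} = \frac{449}{3} + \frac{s}{3}$ ($q{\left(N,s \right)} = - \frac{-449 - s}{3} = \frac{449}{3} + \frac{s}{3}$)
$- q{\left(-470,\left(-14\right) 3 + 10 \right)} = - (\frac{449}{3} + \frac{\left(-14\right) 3 + 10}{3}) = - (\frac{449}{3} + \frac{-42 + 10}{3}) = - (\frac{449}{3} + \frac{1}{3} \left(-32\right)) = - (\frac{449}{3} - \frac{32}{3}) = \left(-1\right) 139 = -139$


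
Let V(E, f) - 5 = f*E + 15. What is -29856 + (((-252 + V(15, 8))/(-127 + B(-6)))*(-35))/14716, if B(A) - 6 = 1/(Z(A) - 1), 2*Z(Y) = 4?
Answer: -659041393/22074 ≈ -29856.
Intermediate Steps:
Z(Y) = 2 (Z(Y) = (½)*4 = 2)
V(E, f) = 20 + E*f (V(E, f) = 5 + (f*E + 15) = 5 + (E*f + 15) = 5 + (15 + E*f) = 20 + E*f)
B(A) = 7 (B(A) = 6 + 1/(2 - 1) = 6 + 1/1 = 6 + 1 = 7)
-29856 + (((-252 + V(15, 8))/(-127 + B(-6)))*(-35))/14716 = -29856 + (((-252 + (20 + 15*8))/(-127 + 7))*(-35))/14716 = -29856 + (((-252 + (20 + 120))/(-120))*(-35))*(1/14716) = -29856 + (((-252 + 140)*(-1/120))*(-35))*(1/14716) = -29856 + (-112*(-1/120)*(-35))*(1/14716) = -29856 + ((14/15)*(-35))*(1/14716) = -29856 - 98/3*1/14716 = -29856 - 49/22074 = -659041393/22074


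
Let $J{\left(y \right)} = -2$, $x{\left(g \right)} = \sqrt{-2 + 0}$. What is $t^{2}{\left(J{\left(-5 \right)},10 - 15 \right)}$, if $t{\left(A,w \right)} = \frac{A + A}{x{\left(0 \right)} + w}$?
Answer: $\frac{16}{\left(-5 + i \sqrt{2}\right)^{2}} \approx 0.5048 + 0.31039 i$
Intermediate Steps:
$x{\left(g \right)} = i \sqrt{2}$ ($x{\left(g \right)} = \sqrt{-2} = i \sqrt{2}$)
$t{\left(A,w \right)} = \frac{2 A}{w + i \sqrt{2}}$ ($t{\left(A,w \right)} = \frac{A + A}{i \sqrt{2} + w} = \frac{2 A}{w + i \sqrt{2}}$)
$t^{2}{\left(J{\left(-5 \right)},10 - 15 \right)} = \left(2 \left(-2\right) \frac{1}{\left(10 - 15\right) + i \sqrt{2}}\right)^{2} = \left(2 \left(-2\right) \frac{1}{-5 + i \sqrt{2}}\right)^{2} = \left(- \frac{4}{-5 + i \sqrt{2}}\right)^{2} = \frac{16}{\left(-5 + i \sqrt{2}\right)^{2}}$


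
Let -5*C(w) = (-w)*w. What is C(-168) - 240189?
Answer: -1172721/5 ≈ -2.3454e+5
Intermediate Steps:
C(w) = w**2/5 (C(w) = -(-w)*w/5 = -(-1)*w**2/5 = w**2/5)
C(-168) - 240189 = (1/5)*(-168)**2 - 240189 = (1/5)*28224 - 240189 = 28224/5 - 240189 = -1172721/5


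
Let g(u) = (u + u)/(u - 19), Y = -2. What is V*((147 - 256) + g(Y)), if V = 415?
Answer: -948275/21 ≈ -45156.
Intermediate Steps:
g(u) = 2*u/(-19 + u) (g(u) = (2*u)/(-19 + u) = 2*u/(-19 + u))
V*((147 - 256) + g(Y)) = 415*((147 - 256) + 2*(-2)/(-19 - 2)) = 415*(-109 + 2*(-2)/(-21)) = 415*(-109 + 2*(-2)*(-1/21)) = 415*(-109 + 4/21) = 415*(-2285/21) = -948275/21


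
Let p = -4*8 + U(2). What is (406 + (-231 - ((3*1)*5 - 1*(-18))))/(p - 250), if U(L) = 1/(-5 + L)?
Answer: -426/847 ≈ -0.50295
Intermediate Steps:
p = -97/3 (p = -4*8 + 1/(-5 + 2) = -32 + 1/(-3) = -32 - ⅓ = -97/3 ≈ -32.333)
(406 + (-231 - ((3*1)*5 - 1*(-18))))/(p - 250) = (406 + (-231 - ((3*1)*5 - 1*(-18))))/(-97/3 - 250) = (406 + (-231 - (3*5 + 18)))/(-847/3) = (406 + (-231 - (15 + 18)))*(-3/847) = (406 + (-231 - 1*33))*(-3/847) = (406 + (-231 - 33))*(-3/847) = (406 - 264)*(-3/847) = 142*(-3/847) = -426/847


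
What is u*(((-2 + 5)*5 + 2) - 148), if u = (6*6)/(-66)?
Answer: 786/11 ≈ 71.455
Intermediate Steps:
u = -6/11 (u = 36*(-1/66) = -6/11 ≈ -0.54545)
u*(((-2 + 5)*5 + 2) - 148) = -6*(((-2 + 5)*5 + 2) - 148)/11 = -6*((3*5 + 2) - 148)/11 = -6*((15 + 2) - 148)/11 = -6*(17 - 148)/11 = -6/11*(-131) = 786/11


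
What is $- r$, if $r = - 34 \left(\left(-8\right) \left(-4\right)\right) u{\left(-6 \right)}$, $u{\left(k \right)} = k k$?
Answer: $39168$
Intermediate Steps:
$u{\left(k \right)} = k^{2}$
$r = -39168$ ($r = - 34 \left(\left(-8\right) \left(-4\right)\right) \left(-6\right)^{2} = \left(-34\right) 32 \cdot 36 = \left(-1088\right) 36 = -39168$)
$- r = \left(-1\right) \left(-39168\right) = 39168$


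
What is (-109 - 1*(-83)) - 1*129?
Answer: -155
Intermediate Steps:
(-109 - 1*(-83)) - 1*129 = (-109 + 83) - 129 = -26 - 129 = -155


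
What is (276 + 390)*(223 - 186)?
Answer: 24642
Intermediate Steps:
(276 + 390)*(223 - 186) = 666*37 = 24642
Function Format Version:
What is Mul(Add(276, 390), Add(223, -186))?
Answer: 24642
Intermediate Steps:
Mul(Add(276, 390), Add(223, -186)) = Mul(666, 37) = 24642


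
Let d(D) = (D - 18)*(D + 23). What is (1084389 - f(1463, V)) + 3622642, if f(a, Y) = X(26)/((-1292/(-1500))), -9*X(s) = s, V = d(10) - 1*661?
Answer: 4561116289/969 ≈ 4.7070e+6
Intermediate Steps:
d(D) = (-18 + D)*(23 + D)
V = -925 (V = (-414 + 10² + 5*10) - 1*661 = (-414 + 100 + 50) - 661 = -264 - 661 = -925)
X(s) = -s/9
f(a, Y) = -3250/969 (f(a, Y) = (-⅑*26)/((-1292/(-1500))) = -26/(9*((-1292*(-1/1500)))) = -26/(9*323/375) = -26/9*375/323 = -3250/969)
(1084389 - f(1463, V)) + 3622642 = (1084389 - 1*(-3250/969)) + 3622642 = (1084389 + 3250/969) + 3622642 = 1050776191/969 + 3622642 = 4561116289/969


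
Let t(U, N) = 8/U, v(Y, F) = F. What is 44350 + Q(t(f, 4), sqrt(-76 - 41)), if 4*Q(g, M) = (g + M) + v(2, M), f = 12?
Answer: 266101/6 + 3*I*sqrt(13)/2 ≈ 44350.0 + 5.4083*I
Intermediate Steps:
Q(g, M) = M/2 + g/4 (Q(g, M) = ((g + M) + M)/4 = ((M + g) + M)/4 = (g + 2*M)/4 = M/2 + g/4)
44350 + Q(t(f, 4), sqrt(-76 - 41)) = 44350 + (sqrt(-76 - 41)/2 + (8/12)/4) = 44350 + (sqrt(-117)/2 + (8*(1/12))/4) = 44350 + ((3*I*sqrt(13))/2 + (1/4)*(2/3)) = 44350 + (3*I*sqrt(13)/2 + 1/6) = 44350 + (1/6 + 3*I*sqrt(13)/2) = 266101/6 + 3*I*sqrt(13)/2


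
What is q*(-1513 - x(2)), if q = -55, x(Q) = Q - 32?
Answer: 81565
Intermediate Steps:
x(Q) = -32 + Q
q*(-1513 - x(2)) = -55*(-1513 - (-32 + 2)) = -55*(-1513 - 1*(-30)) = -55*(-1513 + 30) = -55*(-1483) = 81565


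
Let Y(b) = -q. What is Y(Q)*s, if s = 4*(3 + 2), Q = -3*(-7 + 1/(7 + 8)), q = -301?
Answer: 6020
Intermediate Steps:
Q = 104/5 (Q = -3*(-7 + 1/15) = -3*(-104/15) = 104/5 ≈ 20.800)
Y(b) = 301 (Y(b) = -1*(-301) = 301)
s = 20 (s = 4*5 = 20)
Y(Q)*s = 301*20 = 6020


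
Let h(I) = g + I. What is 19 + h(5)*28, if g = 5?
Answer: 299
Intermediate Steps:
h(I) = 5 + I
19 + h(5)*28 = 19 + (5 + 5)*28 = 19 + 10*28 = 19 + 280 = 299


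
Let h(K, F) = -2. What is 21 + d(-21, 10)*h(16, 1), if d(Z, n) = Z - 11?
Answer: 85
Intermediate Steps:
d(Z, n) = -11 + Z
21 + d(-21, 10)*h(16, 1) = 21 + (-11 - 21)*(-2) = 21 - 32*(-2) = 21 + 64 = 85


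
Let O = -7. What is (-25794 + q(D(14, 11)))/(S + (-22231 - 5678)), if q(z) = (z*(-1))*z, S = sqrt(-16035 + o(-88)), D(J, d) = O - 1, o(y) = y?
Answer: 360835461/389464202 + 12929*I*sqrt(16123)/389464202 ≈ 0.92649 + 0.0042152*I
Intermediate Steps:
D(J, d) = -8 (D(J, d) = -7 - 1 = -8)
S = I*sqrt(16123) (S = sqrt(-16035 - 88) = sqrt(-16123) = I*sqrt(16123) ≈ 126.98*I)
q(z) = -z**2 (q(z) = (-z)*z = -z**2)
(-25794 + q(D(14, 11)))/(S + (-22231 - 5678)) = (-25794 - 1*(-8)**2)/(I*sqrt(16123) + (-22231 - 5678)) = (-25794 - 1*64)/(I*sqrt(16123) - 27909) = (-25794 - 64)/(-27909 + I*sqrt(16123)) = -25858/(-27909 + I*sqrt(16123))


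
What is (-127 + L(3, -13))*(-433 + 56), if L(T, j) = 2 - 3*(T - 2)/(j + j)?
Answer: 94163/2 ≈ 47082.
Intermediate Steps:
L(T, j) = 2 - 3*(-2 + T)/(2*j)
(-127 + L(3, -13))*(-433 + 56) = (-127 + (½)*(6 - 3*3 + 4*(-13))/(-13))*(-433 + 56) = (-127 + (½)*(-1/13)*(6 - 9 - 52))*(-377) = (-127 + (½)*(-1/13)*(-55))*(-377) = (-127 + 55/26)*(-377) = -3247/26*(-377) = 94163/2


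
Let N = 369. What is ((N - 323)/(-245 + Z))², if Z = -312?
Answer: 2116/310249 ≈ 0.0068203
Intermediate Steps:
((N - 323)/(-245 + Z))² = ((369 - 323)/(-245 - 312))² = (46/(-557))² = (46*(-1/557))² = (-46/557)² = 2116/310249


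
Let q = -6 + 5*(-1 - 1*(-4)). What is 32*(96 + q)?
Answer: 3360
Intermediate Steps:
q = 9 (q = -6 + 5*(-1 + 4) = -6 + 5*3 = -6 + 15 = 9)
32*(96 + q) = 32*(96 + 9) = 32*105 = 3360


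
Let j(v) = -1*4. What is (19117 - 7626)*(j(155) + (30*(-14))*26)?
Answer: -125527684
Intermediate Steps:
j(v) = -4
(19117 - 7626)*(j(155) + (30*(-14))*26) = (19117 - 7626)*(-4 + (30*(-14))*26) = 11491*(-4 - 420*26) = 11491*(-4 - 10920) = 11491*(-10924) = -125527684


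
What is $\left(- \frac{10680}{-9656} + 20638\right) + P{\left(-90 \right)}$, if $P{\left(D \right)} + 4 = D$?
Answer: $\frac{24797943}{1207} \approx 20545.0$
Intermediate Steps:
$P{\left(D \right)} = -4 + D$
$\left(- \frac{10680}{-9656} + 20638\right) + P{\left(-90 \right)} = \left(- \frac{10680}{-9656} + 20638\right) - 94 = \left(\left(-10680\right) \left(- \frac{1}{9656}\right) + 20638\right) - 94 = \left(\frac{1335}{1207} + 20638\right) - 94 = \frac{24911401}{1207} - 94 = \frac{24797943}{1207}$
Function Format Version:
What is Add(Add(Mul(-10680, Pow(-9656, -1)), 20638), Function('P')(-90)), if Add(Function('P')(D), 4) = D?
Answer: Rational(24797943, 1207) ≈ 20545.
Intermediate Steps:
Function('P')(D) = Add(-4, D)
Add(Add(Mul(-10680, Pow(-9656, -1)), 20638), Function('P')(-90)) = Add(Add(Mul(-10680, Pow(-9656, -1)), 20638), Add(-4, -90)) = Add(Add(Mul(-10680, Rational(-1, 9656)), 20638), -94) = Add(Add(Rational(1335, 1207), 20638), -94) = Add(Rational(24911401, 1207), -94) = Rational(24797943, 1207)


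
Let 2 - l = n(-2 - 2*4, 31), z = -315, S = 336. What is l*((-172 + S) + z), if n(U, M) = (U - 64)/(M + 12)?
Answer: -24160/43 ≈ -561.86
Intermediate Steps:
n(U, M) = (-64 + U)/(12 + M)
l = 160/43 (l = 2 - (-64 + (-2 - 2*4))/(12 + 31) = 2 - (-64 + (-2 - 8))/43 = 2 - (-64 - 10)/43 = 2 - (-74)/43 = 2 - 1*(-74/43) = 2 + 74/43 = 160/43 ≈ 3.7209)
l*((-172 + S) + z) = 160*((-172 + 336) - 315)/43 = 160*(164 - 315)/43 = (160/43)*(-151) = -24160/43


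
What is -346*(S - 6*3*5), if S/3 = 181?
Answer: -156738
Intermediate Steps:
S = 543 (S = 3*181 = 543)
-346*(S - 6*3*5) = -346*(543 - 6*3*5) = -346*(543 - 18*5) = -346*(543 - 90) = -346*453 = -156738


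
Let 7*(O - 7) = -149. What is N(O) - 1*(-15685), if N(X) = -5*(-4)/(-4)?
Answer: 15680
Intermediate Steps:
O = -100/7 (O = 7 + (⅐)*(-149) = 7 - 149/7 = -100/7 ≈ -14.286)
N(X) = -5 (N(X) = 20*(-¼) = -5)
N(O) - 1*(-15685) = -5 - 1*(-15685) = -5 + 15685 = 15680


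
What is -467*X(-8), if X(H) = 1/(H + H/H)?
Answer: 467/7 ≈ 66.714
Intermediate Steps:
X(H) = 1/(1 + H) (X(H) = 1/(H + 1) = 1/(1 + H))
-467*X(-8) = -467/(1 - 8) = -467/(-7) = -467*(-⅐) = 467/7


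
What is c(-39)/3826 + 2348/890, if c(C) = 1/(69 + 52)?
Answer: 543499049/206010970 ≈ 2.6382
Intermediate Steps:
c(C) = 1/121
c(-39)/3826 + 2348/890 = (1/121)/3826 + 2348/890 = (1/121)*(1/3826) + 2348*(1/890) = 1/462946 + 1174/445 = 543499049/206010970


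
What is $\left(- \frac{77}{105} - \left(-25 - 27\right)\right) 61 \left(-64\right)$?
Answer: $- \frac{3002176}{15} \approx -2.0015 \cdot 10^{5}$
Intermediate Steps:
$\left(- \frac{77}{105} - \left(-25 - 27\right)\right) 61 \left(-64\right) = \left(\left(-77\right) \frac{1}{105} - -52\right) 61 \left(-64\right) = \left(- \frac{11}{15} + 52\right) 61 \left(-64\right) = \frac{769}{15} \cdot 61 \left(-64\right) = \frac{46909}{15} \left(-64\right) = - \frac{3002176}{15}$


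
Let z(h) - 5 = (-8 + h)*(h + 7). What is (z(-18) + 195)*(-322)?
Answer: -156492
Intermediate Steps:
z(h) = 5 + (-8 + h)*(7 + h) (z(h) = 5 + (-8 + h)*(h + 7) = 5 + (-8 + h)*(7 + h))
(z(-18) + 195)*(-322) = ((-51 + (-18)**2 - 1*(-18)) + 195)*(-322) = ((-51 + 324 + 18) + 195)*(-322) = (291 + 195)*(-322) = 486*(-322) = -156492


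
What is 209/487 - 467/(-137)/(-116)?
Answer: 3093999/7739404 ≈ 0.39977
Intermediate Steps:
209/487 - 467/(-137)/(-116) = 209*(1/487) - 467*(-1/137)*(-1/116) = 209/487 + (467/137)*(-1/116) = 209/487 - 467/15892 = 3093999/7739404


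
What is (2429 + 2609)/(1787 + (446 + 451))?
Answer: 229/122 ≈ 1.8770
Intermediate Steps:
(2429 + 2609)/(1787 + (446 + 451)) = 5038/(1787 + 897) = 5038/2684 = 5038*(1/2684) = 229/122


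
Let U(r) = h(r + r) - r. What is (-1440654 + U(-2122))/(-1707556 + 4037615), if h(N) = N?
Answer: -1442776/2330059 ≈ -0.61920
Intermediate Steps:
U(r) = r (U(r) = (r + r) - r = 2*r - r = r)
(-1440654 + U(-2122))/(-1707556 + 4037615) = (-1440654 - 2122)/(-1707556 + 4037615) = -1442776/2330059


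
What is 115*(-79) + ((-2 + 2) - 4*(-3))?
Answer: -9073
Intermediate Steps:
115*(-79) + ((-2 + 2) - 4*(-3)) = -9085 + (0 + 12) = -9085 + 12 = -9073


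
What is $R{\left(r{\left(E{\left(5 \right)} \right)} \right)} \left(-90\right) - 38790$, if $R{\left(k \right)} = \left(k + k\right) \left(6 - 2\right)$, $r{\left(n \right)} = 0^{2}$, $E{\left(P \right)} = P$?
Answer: $-38790$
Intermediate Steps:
$r{\left(n \right)} = 0$
$R{\left(k \right)} = 8 k$ ($R{\left(k \right)} = 2 k 4 = 8 k$)
$R{\left(r{\left(E{\left(5 \right)} \right)} \right)} \left(-90\right) - 38790 = 8 \cdot 0 \left(-90\right) - 38790 = 0 \left(-90\right) - 38790 = 0 - 38790 = -38790$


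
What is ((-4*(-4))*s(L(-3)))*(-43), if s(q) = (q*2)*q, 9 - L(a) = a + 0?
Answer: -198144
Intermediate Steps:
L(a) = 9 - a (L(a) = 9 - (a + 0) = 9 - a)
s(q) = 2*q² (s(q) = (2*q)*q = 2*q²)
((-4*(-4))*s(L(-3)))*(-43) = ((-4*(-4))*(2*(9 - 1*(-3))²))*(-43) = (16*(2*(9 + 3)²))*(-43) = (16*(2*12²))*(-43) = (16*(2*144))*(-43) = (16*288)*(-43) = 4608*(-43) = -198144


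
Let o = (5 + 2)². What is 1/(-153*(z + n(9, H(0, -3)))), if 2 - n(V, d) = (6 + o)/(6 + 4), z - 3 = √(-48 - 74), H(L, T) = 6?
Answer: 2/74817 + 4*I*√122/74817 ≈ 2.6732e-5 + 0.00059053*I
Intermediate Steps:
o = 49 (o = 7² = 49)
z = 3 + I*√122 (z = 3 + √(-48 - 74) = 3 + √(-122) = 3 + I*√122 ≈ 3.0 + 11.045*I)
n(V, d) = -7/2 (n(V, d) = 2 - (6 + 49)/(6 + 4) = 2 - 55/10 = 2 - 1*11/2 = 2 - 11/2 = -7/2)
1/(-153*(z + n(9, H(0, -3)))) = 1/(-153*((3 + I*√122) - 7/2)) = 1/(-153*(-½ + I*√122)) = 1/(153/2 - 153*I*√122)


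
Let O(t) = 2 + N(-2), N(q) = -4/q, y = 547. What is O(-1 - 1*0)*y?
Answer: 2188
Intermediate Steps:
O(t) = 4 (O(t) = 2 - 4/(-2) = 2 - 4*(-½) = 2 + 2 = 4)
O(-1 - 1*0)*y = 4*547 = 2188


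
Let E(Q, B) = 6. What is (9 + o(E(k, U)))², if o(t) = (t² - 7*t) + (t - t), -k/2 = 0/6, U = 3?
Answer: 9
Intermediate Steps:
k = 0 (k = -0/6 = -2*0 = 0)
o(t) = t² - 7*t (o(t) = (t² - 7*t) + 0 = t² - 7*t)
(9 + o(E(k, U)))² = (9 + 6*(-7 + 6))² = (9 + 6*(-1))² = (9 - 6)² = 3² = 9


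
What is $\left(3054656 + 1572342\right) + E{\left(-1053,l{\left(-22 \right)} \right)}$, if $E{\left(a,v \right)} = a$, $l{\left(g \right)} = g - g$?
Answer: $4625945$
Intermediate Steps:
$l{\left(g \right)} = 0$
$\left(3054656 + 1572342\right) + E{\left(-1053,l{\left(-22 \right)} \right)} = \left(3054656 + 1572342\right) - 1053 = 4626998 - 1053 = 4625945$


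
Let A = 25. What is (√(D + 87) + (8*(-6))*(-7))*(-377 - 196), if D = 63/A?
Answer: -192528 - 573*√2238/5 ≈ -1.9795e+5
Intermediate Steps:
D = 63/25 ≈ 2.5200
(√(D + 87) + (8*(-6))*(-7))*(-377 - 196) = (√(63/25 + 87) + (8*(-6))*(-7))*(-377 - 196) = (√(2238/25) - 48*(-7))*(-573) = (√2238/5 + 336)*(-573) = (336 + √2238/5)*(-573) = -192528 - 573*√2238/5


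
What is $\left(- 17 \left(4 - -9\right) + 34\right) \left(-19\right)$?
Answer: $3553$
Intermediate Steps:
$\left(- 17 \left(4 - -9\right) + 34\right) \left(-19\right) = \left(- 17 \left(4 + 9\right) + 34\right) \left(-19\right) = \left(\left(-17\right) 13 + 34\right) \left(-19\right) = \left(-221 + 34\right) \left(-19\right) = \left(-187\right) \left(-19\right) = 3553$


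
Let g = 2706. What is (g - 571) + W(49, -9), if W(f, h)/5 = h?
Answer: 2090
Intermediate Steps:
W(f, h) = 5*h
(g - 571) + W(49, -9) = (2706 - 571) + 5*(-9) = 2135 - 45 = 2090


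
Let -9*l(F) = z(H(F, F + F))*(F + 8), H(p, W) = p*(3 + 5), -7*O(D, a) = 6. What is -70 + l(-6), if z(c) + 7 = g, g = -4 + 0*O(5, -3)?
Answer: -608/9 ≈ -67.556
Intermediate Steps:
O(D, a) = -6/7 (O(D, a) = -⅐*6 = -6/7)
H(p, W) = 8*p (H(p, W) = p*8 = 8*p)
g = -4 (g = -4 + 0*(-6/7) = -4 + 0 = -4)
z(c) = -11 (z(c) = -7 - 4 = -11)
l(F) = 88/9 + 11*F/9 (l(F) = -(-11)*(F + 8)/9 = -(-11)*(8 + F)/9 = -(-88 - 11*F)/9 = 88/9 + 11*F/9)
-70 + l(-6) = -70 + (88/9 + (11/9)*(-6)) = -70 + (88/9 - 22/3) = -70 + 22/9 = -608/9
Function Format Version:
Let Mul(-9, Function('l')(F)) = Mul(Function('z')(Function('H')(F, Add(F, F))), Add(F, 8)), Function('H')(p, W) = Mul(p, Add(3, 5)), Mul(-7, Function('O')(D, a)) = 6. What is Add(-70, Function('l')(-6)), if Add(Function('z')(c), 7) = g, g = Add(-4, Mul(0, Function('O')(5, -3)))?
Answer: Rational(-608, 9) ≈ -67.556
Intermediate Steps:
Function('O')(D, a) = Rational(-6, 7) (Function('O')(D, a) = Mul(Rational(-1, 7), 6) = Rational(-6, 7))
Function('H')(p, W) = Mul(8, p) (Function('H')(p, W) = Mul(p, 8) = Mul(8, p))
g = -4 (g = Add(-4, Mul(0, Rational(-6, 7))) = Add(-4, 0) = -4)
Function('z')(c) = -11 (Function('z')(c) = Add(-7, -4) = -11)
Function('l')(F) = Add(Rational(88, 9), Mul(Rational(11, 9), F)) (Function('l')(F) = Mul(Rational(-1, 9), Mul(-11, Add(F, 8))) = Mul(Rational(-1, 9), Mul(-11, Add(8, F))) = Mul(Rational(-1, 9), Add(-88, Mul(-11, F))) = Add(Rational(88, 9), Mul(Rational(11, 9), F)))
Add(-70, Function('l')(-6)) = Add(-70, Add(Rational(88, 9), Mul(Rational(11, 9), -6))) = Add(-70, Add(Rational(88, 9), Rational(-22, 3))) = Add(-70, Rational(22, 9)) = Rational(-608, 9)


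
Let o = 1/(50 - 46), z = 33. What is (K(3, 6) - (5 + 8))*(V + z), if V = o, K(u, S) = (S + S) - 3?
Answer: -133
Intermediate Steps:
o = ¼ (o = 1/4 = ¼ ≈ 0.25000)
K(u, S) = -3 + 2*S (K(u, S) = 2*S - 3 = -3 + 2*S)
V = ¼ ≈ 0.25000
(K(3, 6) - (5 + 8))*(V + z) = ((-3 + 2*6) - (5 + 8))*(¼ + 33) = ((-3 + 12) - 1*13)*(133/4) = (9 - 13)*(133/4) = -4*133/4 = -133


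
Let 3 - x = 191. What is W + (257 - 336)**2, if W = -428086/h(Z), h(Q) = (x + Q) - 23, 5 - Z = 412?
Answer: 2142512/309 ≈ 6933.7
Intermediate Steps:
Z = -407 (Z = 5 - 1*412 = 5 - 412 = -407)
x = -188 (x = 3 - 1*191 = 3 - 191 = -188)
h(Q) = -211 + Q (h(Q) = (-188 + Q) - 23 = -211 + Q)
W = 214043/309 (W = -428086/(-211 - 407) = -428086/(-618) = -428086*(-1/618) = 214043/309 ≈ 692.70)
W + (257 - 336)**2 = 214043/309 + (257 - 336)**2 = 214043/309 + (-79)**2 = 214043/309 + 6241 = 2142512/309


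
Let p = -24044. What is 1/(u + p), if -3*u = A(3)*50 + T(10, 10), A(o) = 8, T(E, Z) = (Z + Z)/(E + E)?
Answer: -3/72533 ≈ -4.1361e-5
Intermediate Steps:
T(E, Z) = Z/E (T(E, Z) = (2*Z)/((2*E)) = (2*Z)*(1/(2*E)) = Z/E)
u = -401/3 (u = -(8*50 + 10/10)/3 = -(400 + 10*(1/10))/3 = -(400 + 1)/3 = -1/3*401 = -401/3 ≈ -133.67)
1/(u + p) = 1/(-401/3 - 24044) = 1/(-72533/3) = -3/72533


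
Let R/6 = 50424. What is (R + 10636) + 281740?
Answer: 594920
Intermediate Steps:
R = 302544 (R = 6*50424 = 302544)
(R + 10636) + 281740 = (302544 + 10636) + 281740 = 313180 + 281740 = 594920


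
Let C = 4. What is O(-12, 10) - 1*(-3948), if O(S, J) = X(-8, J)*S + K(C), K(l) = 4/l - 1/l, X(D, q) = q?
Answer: 15315/4 ≈ 3828.8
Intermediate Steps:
K(l) = 3/l
O(S, J) = ¾ + J*S (O(S, J) = J*S + 3/4 = J*S + 3*(¼) = J*S + ¾ = ¾ + J*S)
O(-12, 10) - 1*(-3948) = (¾ + 10*(-12)) - 1*(-3948) = (¾ - 120) + 3948 = -477/4 + 3948 = 15315/4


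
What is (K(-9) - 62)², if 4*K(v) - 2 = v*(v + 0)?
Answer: 27225/16 ≈ 1701.6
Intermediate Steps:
K(v) = ½ + v²/4 (K(v) = ½ + (v*(v + 0))/4 = ½ + (v*v)/4 = ½ + v²/4)
(K(-9) - 62)² = ((½ + (¼)*(-9)²) - 62)² = ((½ + (¼)*81) - 62)² = ((½ + 81/4) - 62)² = (83/4 - 62)² = (-165/4)² = 27225/16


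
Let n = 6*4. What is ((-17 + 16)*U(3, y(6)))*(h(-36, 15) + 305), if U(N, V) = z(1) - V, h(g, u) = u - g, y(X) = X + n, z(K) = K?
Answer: 10324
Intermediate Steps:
n = 24
y(X) = 24 + X (y(X) = X + 24 = 24 + X)
U(N, V) = 1 - V
((-17 + 16)*U(3, y(6)))*(h(-36, 15) + 305) = ((-17 + 16)*(1 - (24 + 6)))*((15 - 1*(-36)) + 305) = (-(1 - 1*30))*((15 + 36) + 305) = (-(1 - 30))*(51 + 305) = -1*(-29)*356 = 29*356 = 10324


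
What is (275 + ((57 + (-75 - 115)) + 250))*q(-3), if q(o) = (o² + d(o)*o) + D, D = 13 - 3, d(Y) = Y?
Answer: 10976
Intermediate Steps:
D = 10
q(o) = 10 + 2*o² (q(o) = (o² + o*o) + 10 = (o² + o²) + 10 = 2*o² + 10 = 10 + 2*o²)
(275 + ((57 + (-75 - 115)) + 250))*q(-3) = (275 + ((57 + (-75 - 115)) + 250))*(10 + 2*(-3)²) = (275 + ((57 - 190) + 250))*(10 + 2*9) = (275 + (-133 + 250))*(10 + 18) = (275 + 117)*28 = 392*28 = 10976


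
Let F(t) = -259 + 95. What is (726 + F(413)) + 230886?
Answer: 231448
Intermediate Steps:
F(t) = -164
(726 + F(413)) + 230886 = (726 - 164) + 230886 = 562 + 230886 = 231448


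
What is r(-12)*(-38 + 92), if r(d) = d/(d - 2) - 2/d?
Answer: 387/7 ≈ 55.286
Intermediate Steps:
r(d) = -2/d + d/(-2 + d) (r(d) = d/(-2 + d) - 2/d = -2/d + d/(-2 + d))
r(-12)*(-38 + 92) = ((4 + (-12)² - 2*(-12))/((-12)*(-2 - 12)))*(-38 + 92) = -1/12*(4 + 144 + 24)/(-14)*54 = -1/12*(-1/14)*172*54 = (43/42)*54 = 387/7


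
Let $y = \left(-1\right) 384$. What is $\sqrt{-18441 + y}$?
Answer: $5 i \sqrt{753} \approx 137.2 i$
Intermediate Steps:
$y = -384$
$\sqrt{-18441 + y} = \sqrt{-18441 - 384} = \sqrt{-18825} = 5 i \sqrt{753}$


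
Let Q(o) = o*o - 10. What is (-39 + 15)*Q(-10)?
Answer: -2160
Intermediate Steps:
Q(o) = -10 + o² (Q(o) = o² - 10 = -10 + o²)
(-39 + 15)*Q(-10) = (-39 + 15)*(-10 + (-10)²) = -24*(-10 + 100) = -24*90 = -2160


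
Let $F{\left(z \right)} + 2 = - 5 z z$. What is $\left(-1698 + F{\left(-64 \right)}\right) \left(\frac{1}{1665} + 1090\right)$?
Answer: $- \frac{8050679036}{333} \approx -2.4176 \cdot 10^{7}$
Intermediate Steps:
$F{\left(z \right)} = -2 - 5 z^{2}$ ($F{\left(z \right)} = -2 + - 5 z z = -2 - 5 z^{2}$)
$\left(-1698 + F{\left(-64 \right)}\right) \left(\frac{1}{1665} + 1090\right) = \left(-1698 - \left(2 + 5 \left(-64\right)^{2}\right)\right) \left(\frac{1}{1665} + 1090\right) = \left(-1698 - 20482\right) \left(\frac{1}{1665} + 1090\right) = \left(-1698 - 20482\right) \frac{1814851}{1665} = \left(-22180\right) \frac{1814851}{1665} = - \frac{8050679036}{333}$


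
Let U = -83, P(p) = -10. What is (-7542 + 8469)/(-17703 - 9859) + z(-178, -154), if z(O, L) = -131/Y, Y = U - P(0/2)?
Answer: 3542951/2012026 ≈ 1.7609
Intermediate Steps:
Y = -73 (Y = -83 - 1*(-10) = -83 + 10 = -73)
z(O, L) = 131/73 (z(O, L) = -131/(-73) = -131*(-1/73) = 131/73)
(-7542 + 8469)/(-17703 - 9859) + z(-178, -154) = (-7542 + 8469)/(-17703 - 9859) + 131/73 = 927/(-27562) + 131/73 = 927*(-1/27562) + 131/73 = -927/27562 + 131/73 = 3542951/2012026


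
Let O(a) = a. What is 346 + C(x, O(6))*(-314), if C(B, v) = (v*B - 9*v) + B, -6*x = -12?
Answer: 12906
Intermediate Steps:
x = 2 (x = -⅙*(-12) = 2)
C(B, v) = B - 9*v + B*v (C(B, v) = (B*v - 9*v) + B = (-9*v + B*v) + B = B - 9*v + B*v)
346 + C(x, O(6))*(-314) = 346 + (2 - 9*6 + 2*6)*(-314) = 346 + (2 - 54 + 12)*(-314) = 346 - 40*(-314) = 346 + 12560 = 12906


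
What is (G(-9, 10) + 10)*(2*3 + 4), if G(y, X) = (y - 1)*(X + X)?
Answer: -1900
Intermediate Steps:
G(y, X) = 2*X*(-1 + y) (G(y, X) = (-1 + y)*(2*X) = 2*X*(-1 + y))
(G(-9, 10) + 10)*(2*3 + 4) = (2*10*(-1 - 9) + 10)*(2*3 + 4) = (2*10*(-10) + 10)*(6 + 4) = (-200 + 10)*10 = -190*10 = -1900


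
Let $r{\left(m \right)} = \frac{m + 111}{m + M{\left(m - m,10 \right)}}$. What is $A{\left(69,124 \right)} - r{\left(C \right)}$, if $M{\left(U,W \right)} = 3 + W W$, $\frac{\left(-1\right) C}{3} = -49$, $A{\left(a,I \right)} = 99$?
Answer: $\frac{12246}{125} \approx 97.968$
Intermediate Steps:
$C = 147$ ($C = \left(-3\right) \left(-49\right) = 147$)
$M{\left(U,W \right)} = 3 + W^{2}$
$r{\left(m \right)} = \frac{111 + m}{103 + m}$ ($r{\left(m \right)} = \frac{m + 111}{m + \left(3 + 10^{2}\right)} = \frac{111 + m}{m + \left(3 + 100\right)} = \frac{111 + m}{m + 103} = \frac{111 + m}{103 + m}$)
$A{\left(69,124 \right)} - r{\left(C \right)} = 99 - \frac{111 + 147}{103 + 147} = 99 - \frac{1}{250} \cdot 258 = 99 - \frac{129}{125} = \frac{12246}{125}$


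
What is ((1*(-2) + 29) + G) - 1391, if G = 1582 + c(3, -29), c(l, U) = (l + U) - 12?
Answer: 180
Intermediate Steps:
c(l, U) = -12 + U + l (c(l, U) = (U + l) - 12 = -12 + U + l)
G = 1544 (G = 1582 + (-12 - 29 + 3) = 1582 - 38 = 1544)
((1*(-2) + 29) + G) - 1391 = ((1*(-2) + 29) + 1544) - 1391 = ((-2 + 29) + 1544) - 1391 = (27 + 1544) - 1391 = 1571 - 1391 = 180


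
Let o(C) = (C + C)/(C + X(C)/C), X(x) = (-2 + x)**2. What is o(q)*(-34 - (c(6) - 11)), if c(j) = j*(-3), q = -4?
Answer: -40/13 ≈ -3.0769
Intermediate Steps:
c(j) = -3*j
o(C) = 2*C/(C + (-2 + C)**2/C) (o(C) = (C + C)/(C + (-2 + C)**2/C) = (2*C)/(C + (-2 + C)**2/C) = 2*C/(C + (-2 + C)**2/C))
o(q)*(-34 - (c(6) - 11)) = ((-4)**2/(2 + (-4)**2 - 2*(-4)))*(-34 - (-3*6 - 11)) = (16/(2 + 16 + 8))*(-34 - (-18 - 11)) = (16/26)*(-34 - 1*(-29)) = (16*(1/26))*(-34 + 29) = (8/13)*(-5) = -40/13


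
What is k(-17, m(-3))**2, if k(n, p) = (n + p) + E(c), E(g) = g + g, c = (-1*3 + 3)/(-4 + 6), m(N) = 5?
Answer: 144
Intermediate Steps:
c = 0 (c = (-3 + 3)/2 = 0*(1/2) = 0)
E(g) = 2*g
k(n, p) = n + p (k(n, p) = (n + p) + 2*0 = (n + p) + 0 = n + p)
k(-17, m(-3))**2 = (-17 + 5)**2 = (-12)**2 = 144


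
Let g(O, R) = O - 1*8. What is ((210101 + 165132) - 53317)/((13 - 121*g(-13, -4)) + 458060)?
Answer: 22994/32901 ≈ 0.69888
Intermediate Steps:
g(O, R) = -8 + O (g(O, R) = O - 8 = -8 + O)
((210101 + 165132) - 53317)/((13 - 121*g(-13, -4)) + 458060) = ((210101 + 165132) - 53317)/((13 - 121*(-8 - 13)) + 458060) = (375233 - 53317)/((13 - 121*(-21)) + 458060) = 321916/((13 + 2541) + 458060) = 321916/(2554 + 458060) = 321916/460614 = 321916*(1/460614) = 22994/32901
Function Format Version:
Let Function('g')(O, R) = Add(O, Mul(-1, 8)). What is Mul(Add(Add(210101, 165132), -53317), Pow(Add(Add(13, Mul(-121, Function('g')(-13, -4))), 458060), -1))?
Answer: Rational(22994, 32901) ≈ 0.69888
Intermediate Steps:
Function('g')(O, R) = Add(-8, O) (Function('g')(O, R) = Add(O, -8) = Add(-8, O))
Mul(Add(Add(210101, 165132), -53317), Pow(Add(Add(13, Mul(-121, Function('g')(-13, -4))), 458060), -1)) = Mul(Add(Add(210101, 165132), -53317), Pow(Add(Add(13, Mul(-121, Add(-8, -13))), 458060), -1)) = Mul(Add(375233, -53317), Pow(Add(Add(13, Mul(-121, -21)), 458060), -1)) = Mul(321916, Pow(Add(Add(13, 2541), 458060), -1)) = Mul(321916, Pow(Add(2554, 458060), -1)) = Mul(321916, Pow(460614, -1)) = Mul(321916, Rational(1, 460614)) = Rational(22994, 32901)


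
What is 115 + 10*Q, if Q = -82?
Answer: -705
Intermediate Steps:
115 + 10*Q = 115 + 10*(-82) = 115 - 820 = -705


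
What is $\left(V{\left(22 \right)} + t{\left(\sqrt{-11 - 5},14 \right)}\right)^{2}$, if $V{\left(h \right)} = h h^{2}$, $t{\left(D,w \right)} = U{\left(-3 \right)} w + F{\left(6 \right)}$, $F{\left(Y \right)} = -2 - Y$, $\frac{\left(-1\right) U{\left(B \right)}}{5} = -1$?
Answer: $114704100$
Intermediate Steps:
$U{\left(B \right)} = 5$ ($U{\left(B \right)} = \left(-5\right) \left(-1\right) = 5$)
$t{\left(D,w \right)} = -8 + 5 w$ ($t{\left(D,w \right)} = 5 w - 8 = -8 + 5 w$)
$V{\left(h \right)} = h^{3}$
$\left(V{\left(22 \right)} + t{\left(\sqrt{-11 - 5},14 \right)}\right)^{2} = \left(22^{3} + \left(-8 + 5 \cdot 14\right)\right)^{2} = \left(10648 + \left(-8 + 70\right)\right)^{2} = \left(10648 + 62\right)^{2} = 10710^{2} = 114704100$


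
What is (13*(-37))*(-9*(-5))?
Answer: -21645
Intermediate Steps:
(13*(-37))*(-9*(-5)) = -481*45 = -21645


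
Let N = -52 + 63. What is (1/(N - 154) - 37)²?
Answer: 28005264/20449 ≈ 1369.5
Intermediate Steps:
N = 11
(1/(N - 154) - 37)² = (1/(11 - 154) - 37)² = (1/(-143) - 37)² = (-1/143 - 37)² = (-5292/143)² = 28005264/20449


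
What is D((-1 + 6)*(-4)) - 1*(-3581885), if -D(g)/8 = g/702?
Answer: 1257241715/351 ≈ 3.5819e+6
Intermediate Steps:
D(g) = -4*g/351 (D(g) = -8*g/702 = -4*g/351)
D((-1 + 6)*(-4)) - 1*(-3581885) = -4*(-1 + 6)*(-4)/351 - 1*(-3581885) = -20*(-4)/351 + 3581885 = -4/351*(-20) + 3581885 = 80/351 + 3581885 = 1257241715/351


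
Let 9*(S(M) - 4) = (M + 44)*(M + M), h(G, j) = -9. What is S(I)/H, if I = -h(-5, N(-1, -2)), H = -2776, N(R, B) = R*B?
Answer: -55/1388 ≈ -0.039625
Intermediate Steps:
N(R, B) = B*R
I = 9 (I = -1*(-9) = 9)
S(M) = 4 + 2*M*(44 + M)/9 (S(M) = 4 + ((M + 44)*(M + M))/9 = 4 + ((44 + M)*(2*M))/9 = 4 + (2*M*(44 + M))/9 = 4 + 2*M*(44 + M)/9)
S(I)/H = (4 + (2/9)*9² + (88/9)*9)/(-2776) = (4 + (2/9)*81 + 88)*(-1/2776) = (4 + 18 + 88)*(-1/2776) = 110*(-1/2776) = -55/1388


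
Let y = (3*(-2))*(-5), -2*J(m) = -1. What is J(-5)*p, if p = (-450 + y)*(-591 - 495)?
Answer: 228060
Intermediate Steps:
J(m) = ½ (J(m) = -½*(-1) = ½)
y = 30 (y = -6*(-5) = 30)
p = 456120 (p = (-450 + 30)*(-591 - 495) = -420*(-1086) = 456120)
J(-5)*p = (½)*456120 = 228060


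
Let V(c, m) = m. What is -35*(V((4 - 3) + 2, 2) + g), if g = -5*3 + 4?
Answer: 315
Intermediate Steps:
g = -11 (g = -15 + 4 = -11)
-35*(V((4 - 3) + 2, 2) + g) = -35*(2 - 11) = -35*(-9) = 315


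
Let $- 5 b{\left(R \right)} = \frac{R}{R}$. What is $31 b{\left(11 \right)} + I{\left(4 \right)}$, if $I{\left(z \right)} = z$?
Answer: $- \frac{11}{5} \approx -2.2$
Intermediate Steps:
$b{\left(R \right)} = - \frac{1}{5}$ ($b{\left(R \right)} = - \frac{R \frac{1}{R}}{5} = \left(- \frac{1}{5}\right) 1 = - \frac{1}{5}$)
$31 b{\left(11 \right)} + I{\left(4 \right)} = 31 \left(- \frac{1}{5}\right) + 4 = - \frac{31}{5} + 4 = - \frac{11}{5}$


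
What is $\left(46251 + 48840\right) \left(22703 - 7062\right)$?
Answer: $1487318331$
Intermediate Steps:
$\left(46251 + 48840\right) \left(22703 - 7062\right) = 95091 \cdot 15641 = 1487318331$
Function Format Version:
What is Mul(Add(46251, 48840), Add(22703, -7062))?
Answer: 1487318331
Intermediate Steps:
Mul(Add(46251, 48840), Add(22703, -7062)) = Mul(95091, 15641) = 1487318331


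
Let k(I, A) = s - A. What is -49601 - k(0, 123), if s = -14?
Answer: -49464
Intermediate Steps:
k(I, A) = -14 - A
-49601 - k(0, 123) = -49601 - (-14 - 1*123) = -49601 - (-14 - 123) = -49601 - 1*(-137) = -49601 + 137 = -49464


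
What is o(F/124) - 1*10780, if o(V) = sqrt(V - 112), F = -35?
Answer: -10780 + 3*I*sqrt(47957)/62 ≈ -10780.0 + 10.596*I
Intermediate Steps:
o(V) = sqrt(-112 + V)
o(F/124) - 1*10780 = sqrt(-112 - 35/124) - 1*10780 = sqrt(-112 - 35*1/124) - 10780 = sqrt(-112 - 35/124) - 10780 = sqrt(-13923/124) - 10780 = 3*I*sqrt(47957)/62 - 10780 = -10780 + 3*I*sqrt(47957)/62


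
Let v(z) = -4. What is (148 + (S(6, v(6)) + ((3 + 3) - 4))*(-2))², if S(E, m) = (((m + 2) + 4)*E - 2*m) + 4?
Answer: 9216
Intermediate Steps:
S(E, m) = 4 - 2*m + E*(6 + m) (S(E, m) = (((2 + m) + 4)*E - 2*m) + 4 = ((6 + m)*E - 2*m) + 4 = (E*(6 + m) - 2*m) + 4 = (-2*m + E*(6 + m)) + 4 = 4 - 2*m + E*(6 + m))
(148 + (S(6, v(6)) + ((3 + 3) - 4))*(-2))² = (148 + ((4 - 2*(-4) + 6*6 + 6*(-4)) + ((3 + 3) - 4))*(-2))² = (148 + ((4 + 8 + 36 - 24) + (6 - 4))*(-2))² = (148 + (24 + 2)*(-2))² = (148 + 26*(-2))² = (148 - 52)² = 96² = 9216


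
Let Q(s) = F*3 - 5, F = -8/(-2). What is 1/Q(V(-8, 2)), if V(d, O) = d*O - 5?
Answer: 1/7 ≈ 0.14286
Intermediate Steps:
V(d, O) = -5 + O*d (V(d, O) = O*d - 5 = -5 + O*d)
F = 4 (F = -8*(-1/2) = 4)
Q(s) = 7 (Q(s) = 4*3 - 5 = 12 - 5 = 7)
1/Q(V(-8, 2)) = 1/7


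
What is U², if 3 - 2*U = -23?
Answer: 169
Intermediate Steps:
U = 13 (U = 3/2 - ½*(-23) = 3/2 + 23/2 = 13)
U² = 13² = 169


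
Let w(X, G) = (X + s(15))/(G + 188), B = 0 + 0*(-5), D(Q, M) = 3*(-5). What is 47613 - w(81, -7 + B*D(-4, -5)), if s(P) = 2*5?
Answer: 8617862/181 ≈ 47613.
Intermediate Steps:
s(P) = 10
D(Q, M) = -15
B = 0 (B = 0 + 0 = 0)
w(X, G) = (10 + X)/(188 + G) (w(X, G) = (X + 10)/(G + 188) = (10 + X)/(188 + G))
47613 - w(81, -7 + B*D(-4, -5)) = 47613 - (10 + 81)/(188 + (-7 + 0*(-15))) = 47613 - 91/(188 + (-7 + 0)) = 47613 - 91/(188 - 7) = 47613 - 91/181 = 8617862/181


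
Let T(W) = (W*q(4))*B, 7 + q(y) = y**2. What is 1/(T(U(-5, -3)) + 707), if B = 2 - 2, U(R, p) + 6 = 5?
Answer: 1/707 ≈ 0.0014144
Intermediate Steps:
q(y) = -7 + y**2
U(R, p) = -1 (U(R, p) = -6 + 5 = -1)
B = 0
T(W) = 0 (T(W) = (W*(-7 + 4**2))*0 = (W*(-7 + 16))*0 = (W*9)*0 = (9*W)*0 = 0)
1/(T(U(-5, -3)) + 707) = 1/(0 + 707) = 1/707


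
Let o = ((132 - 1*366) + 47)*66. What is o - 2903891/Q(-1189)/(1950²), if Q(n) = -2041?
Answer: -95785055751109/7760902500 ≈ -12342.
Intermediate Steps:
o = -12342 (o = ((132 - 366) + 47)*66 = (-234 + 47)*66 = -187*66 = -12342)
o - 2903891/Q(-1189)/(1950²) = -12342 - 2903891/(-2041)/(1950²) = -12342 - 2903891*(-1/2041)/3802500 = -12342 - (-2903891)/(2041*3802500) = -12342 - 1*(-2903891/7760902500) = -12342 + 2903891/7760902500 = -95785055751109/7760902500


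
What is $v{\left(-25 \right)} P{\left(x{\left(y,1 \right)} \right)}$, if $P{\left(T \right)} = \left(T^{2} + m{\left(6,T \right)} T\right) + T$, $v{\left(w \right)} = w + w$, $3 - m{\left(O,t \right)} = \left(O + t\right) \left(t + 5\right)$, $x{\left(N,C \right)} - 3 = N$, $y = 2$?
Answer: $25250$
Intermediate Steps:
$x{\left(N,C \right)} = 3 + N$
$m{\left(O,t \right)} = 3 - \left(5 + t\right) \left(O + t\right)$ ($m{\left(O,t \right)} = 3 - \left(O + t\right) \left(t + 5\right) = 3 - \left(O + t\right) \left(5 + t\right) = 3 - \left(5 + t\right) \left(O + t\right)$)
$v{\left(w \right)} = 2 w$
$P{\left(T \right)} = T + T^{2} + T \left(-27 - T^{2} - 11 T\right)$ ($P{\left(T \right)} = \left(T^{2} + \left(3 - T^{2} - 30 - 5 T - 6 T\right) T\right) + T = \left(T^{2} + \left(-27 - T^{2} - 11 T\right) T\right) + T = \left(T^{2} + T \left(-27 - T^{2} - 11 T\right)\right) + T = T + T^{2} + T \left(-27 - T^{2} - 11 T\right)$)
$v{\left(-25 \right)} P{\left(x{\left(y,1 \right)} \right)} = 2 \left(-25\right) \left(- \left(3 + 2\right) \left(26 + \left(3 + 2\right)^{2} + 10 \left(3 + 2\right)\right)\right) = - 50 \left(\left(-1\right) 5 \left(26 + 5^{2} + 10 \cdot 5\right)\right) = - 50 \left(\left(-1\right) 5 \left(26 + 25 + 50\right)\right) = - 50 \left(\left(-1\right) 5 \cdot 101\right) = \left(-50\right) \left(-505\right) = 25250$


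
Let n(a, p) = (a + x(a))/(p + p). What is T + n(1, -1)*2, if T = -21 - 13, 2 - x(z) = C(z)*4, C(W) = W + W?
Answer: -29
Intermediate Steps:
C(W) = 2*W
x(z) = 2 - 8*z (x(z) = 2 - 2*z*4 = 2 - 8*z)
T = -34
n(a, p) = (2 - 7*a)/(2*p) (n(a, p) = (a + (2 - 8*a))/(p + p) = (2 - 7*a)/((2*p)) = (2 - 7*a)*(1/(2*p)) = (2 - 7*a)/(2*p))
T + n(1, -1)*2 = -34 + ((½)*(2 - 7*1)/(-1))*2 = -34 + ((½)*(-1)*(2 - 7))*2 = -34 + ((½)*(-1)*(-5))*2 = -34 + (5/2)*2 = -34 + 5 = -29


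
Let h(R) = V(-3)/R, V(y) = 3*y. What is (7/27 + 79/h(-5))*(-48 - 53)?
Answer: -120392/27 ≈ -4459.0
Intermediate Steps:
h(R) = -9/R (h(R) = (3*(-3))/R = -9/R)
(7/27 + 79/h(-5))*(-48 - 53) = (7/27 + 79/((-9/(-5))))*(-48 - 53) = (7*(1/27) + 79/((-9*(-⅕))))*(-101) = (7/27 + 79/(9/5))*(-101) = (7/27 + 79*(5/9))*(-101) = (7/27 + 395/9)*(-101) = (1192/27)*(-101) = -120392/27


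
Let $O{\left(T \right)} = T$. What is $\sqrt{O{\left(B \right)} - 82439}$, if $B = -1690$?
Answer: $i \sqrt{84129} \approx 290.05 i$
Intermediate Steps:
$\sqrt{O{\left(B \right)} - 82439} = \sqrt{-1690 - 82439} = \sqrt{-84129} = i \sqrt{84129}$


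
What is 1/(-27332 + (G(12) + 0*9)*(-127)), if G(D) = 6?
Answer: -1/28094 ≈ -3.5595e-5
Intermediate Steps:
1/(-27332 + (G(12) + 0*9)*(-127)) = 1/(-27332 + (6 + 0*9)*(-127)) = 1/(-27332 + (6 + 0)*(-127)) = 1/(-27332 + 6*(-127)) = 1/(-27332 - 762) = 1/(-28094) = -1/28094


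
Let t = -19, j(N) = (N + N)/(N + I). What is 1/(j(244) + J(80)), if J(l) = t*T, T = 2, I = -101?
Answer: -143/4946 ≈ -0.028912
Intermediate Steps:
j(N) = 2*N/(-101 + N) (j(N) = (N + N)/(N - 101) = (2*N)/(-101 + N) = 2*N/(-101 + N))
J(l) = -38 (J(l) = -19*2 = -38)
1/(j(244) + J(80)) = 1/(2*244/(-101 + 244) - 38) = 1/(2*244/143 - 38) = 1/(2*244*(1/143) - 38) = 1/(488/143 - 38) = 1/(-4946/143) = -143/4946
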